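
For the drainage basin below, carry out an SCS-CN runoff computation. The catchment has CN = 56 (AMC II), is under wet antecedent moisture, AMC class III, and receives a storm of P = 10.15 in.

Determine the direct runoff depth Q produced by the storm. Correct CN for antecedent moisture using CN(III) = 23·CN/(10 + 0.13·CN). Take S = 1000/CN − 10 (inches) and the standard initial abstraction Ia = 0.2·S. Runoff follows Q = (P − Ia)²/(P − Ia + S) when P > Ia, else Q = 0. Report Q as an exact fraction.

Q = 929213289/133575260 in ≈ 6.956 in

Adjust CN=56 to AMC III: 23·56/(10 + 0.13·56) → 1288 ÷ (432/25) = 4025/54 ≈ 74.537
S = 1000/(4025/54) − 10 = 550/161 in ≈ 3.416 in
Ia = 0.2·(550/161) = 110/161 in ≈ 0.683 in
Excess rainfall: 10.150 − 0.683 = 9.467 in; P > Ia so Q > 0
Runoff Q = (P−Ia)²/(P−Ia+S) = (9.467)²/(9.467+3.416) = 929213289/133575260 ≈ 6.956 in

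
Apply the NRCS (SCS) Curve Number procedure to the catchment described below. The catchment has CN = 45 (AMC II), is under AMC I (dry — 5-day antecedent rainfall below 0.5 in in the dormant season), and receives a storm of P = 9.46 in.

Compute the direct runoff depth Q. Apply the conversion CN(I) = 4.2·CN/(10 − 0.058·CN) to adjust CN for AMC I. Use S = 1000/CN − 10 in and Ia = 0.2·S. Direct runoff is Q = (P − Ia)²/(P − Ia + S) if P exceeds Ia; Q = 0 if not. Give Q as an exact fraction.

Q = 9778129/24163650 in ≈ 0.405 in

Dry (AMC I): CN(I) = 4.2·45/(10 − 0.058·45) = 189/(739/100) = 18900/739 ≈ 25.575
S = 1000/(18900/739) − 10 = 5500/189 in ≈ 29.101 in
Ia = 0.2·(5500/189) = 1100/189 in ≈ 5.820 in
Excess rainfall: 9.460 − 5.820 = 3.640 in; P > Ia so Q > 0
Q = (34397/9450)²/((34397/9450) + 5500/189) = (1183153609/89302500)/(309397/9450) = 9778129/24163650 in ≈ 0.405 in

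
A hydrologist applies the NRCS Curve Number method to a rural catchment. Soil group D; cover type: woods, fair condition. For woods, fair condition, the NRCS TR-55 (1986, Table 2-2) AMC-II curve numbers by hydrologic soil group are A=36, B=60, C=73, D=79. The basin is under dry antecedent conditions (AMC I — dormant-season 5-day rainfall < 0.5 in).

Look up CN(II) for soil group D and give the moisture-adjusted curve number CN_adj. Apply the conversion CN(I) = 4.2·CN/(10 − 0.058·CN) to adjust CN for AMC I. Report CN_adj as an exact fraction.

CN_adj = 7900/129 ≈ 61.240

NRCS table: woods, fair condition, soil group D → CN(II) = 79
CN(I) from CN(II)=79: (4.2·79)/(10 − 0.058·79) = 7900/129 ≈ 61.240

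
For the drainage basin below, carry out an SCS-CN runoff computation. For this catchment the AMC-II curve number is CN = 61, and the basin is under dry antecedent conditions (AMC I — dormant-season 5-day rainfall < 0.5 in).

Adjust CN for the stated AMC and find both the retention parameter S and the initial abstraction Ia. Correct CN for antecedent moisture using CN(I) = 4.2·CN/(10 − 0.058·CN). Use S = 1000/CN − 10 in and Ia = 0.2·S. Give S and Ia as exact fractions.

S = 6500/427 in ≈ 15.222 in; Ia = 1300/427 in ≈ 3.044 in

Adjust CN=61 to AMC I: 4.2·61/(10 − 0.058·61) → (1281/5) ÷ (3231/500) = 42700/1077 ≈ 39.647
Retention S: 1000/CN − 10 with CN=39.647 → S = 6500/427 ≈ 15.222 in
Ia = 0.2S: 0.2·15.222 = 3.044 in (exactly 1300/427)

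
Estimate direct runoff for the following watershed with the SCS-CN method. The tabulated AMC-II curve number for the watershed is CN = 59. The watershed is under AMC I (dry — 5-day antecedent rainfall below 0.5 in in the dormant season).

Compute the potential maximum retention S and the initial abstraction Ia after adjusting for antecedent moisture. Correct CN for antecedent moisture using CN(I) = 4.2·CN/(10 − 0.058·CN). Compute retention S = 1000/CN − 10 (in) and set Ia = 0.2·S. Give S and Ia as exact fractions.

Adjust CN=59 to AMC I: 4.2·59/(10 − 0.058·59) → (1239/5) ÷ (3289/500) = 123900/3289 ≈ 37.671
Max retention: S = 1000/(123900/3289) − 10 = 20500/1239 in (≈ 16.546 in)
Initial abstraction Ia = S/5 = (20500/1239)/5 = 4100/1239 ≈ 3.309 in

S = 20500/1239 in ≈ 16.546 in; Ia = 4100/1239 in ≈ 3.309 in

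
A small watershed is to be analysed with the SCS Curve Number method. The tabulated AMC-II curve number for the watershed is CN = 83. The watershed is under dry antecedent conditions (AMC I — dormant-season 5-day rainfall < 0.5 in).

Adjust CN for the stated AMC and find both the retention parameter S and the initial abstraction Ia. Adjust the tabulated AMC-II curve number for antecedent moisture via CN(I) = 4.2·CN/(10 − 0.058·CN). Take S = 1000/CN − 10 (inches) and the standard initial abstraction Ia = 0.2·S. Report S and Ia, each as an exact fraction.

S = 8500/1743 in ≈ 4.877 in; Ia = 1700/1743 in ≈ 0.975 in

CN(I) from CN(II)=83: (4.2·83)/(10 − 0.058·83) = 174300/2593 ≈ 67.219
Max retention: S = 1000/(174300/2593) − 10 = 8500/1743 in (≈ 4.877 in)
Initial abstraction Ia = S/5 = (8500/1743)/5 = 1700/1743 ≈ 0.975 in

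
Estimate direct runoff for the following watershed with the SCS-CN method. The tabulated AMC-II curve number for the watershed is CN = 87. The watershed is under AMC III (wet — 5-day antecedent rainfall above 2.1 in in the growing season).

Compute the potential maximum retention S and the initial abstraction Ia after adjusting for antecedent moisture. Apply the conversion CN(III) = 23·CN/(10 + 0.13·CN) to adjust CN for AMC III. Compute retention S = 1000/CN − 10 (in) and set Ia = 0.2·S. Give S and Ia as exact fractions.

S = 1300/2001 in ≈ 0.650 in; Ia = 260/2001 in ≈ 0.130 in

CN(III) from CN(II)=87: (23·87)/(10 + 0.13·87) = 200100/2131 ≈ 93.900
S = 1000/(200100/2131) − 10 = 1300/2001 in ≈ 0.650 in
Initial abstraction Ia = S/5 = (1300/2001)/5 = 260/2001 ≈ 0.130 in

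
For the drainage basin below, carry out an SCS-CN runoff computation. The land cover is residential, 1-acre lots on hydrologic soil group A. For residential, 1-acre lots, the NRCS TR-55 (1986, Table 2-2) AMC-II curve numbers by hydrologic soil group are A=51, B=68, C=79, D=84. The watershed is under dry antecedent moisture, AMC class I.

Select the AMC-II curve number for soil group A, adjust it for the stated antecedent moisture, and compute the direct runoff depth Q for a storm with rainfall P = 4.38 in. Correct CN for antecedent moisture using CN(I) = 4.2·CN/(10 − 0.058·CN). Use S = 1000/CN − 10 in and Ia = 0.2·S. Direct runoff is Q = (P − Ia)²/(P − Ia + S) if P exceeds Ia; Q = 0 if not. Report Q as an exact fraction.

NRCS table: residential, 1-acre lots, soil group A → CN(II) = 51
Adjust CN=51 to AMC I: 4.2·51/(10 − 0.058·51) → (1071/5) ÷ (3521/500) = 15300/503 ≈ 30.417
S = 1000/(15300/503) − 10 = 3500/153 in ≈ 22.876 in
Initial abstraction Ia = S/5 = (3500/153)/5 = 700/153 ≈ 4.575 in
P = 4.380 ≤ Ia = 4.575 in: entire storm abstracted, Q = 0.

Q = 0 in ≈ 0.000 in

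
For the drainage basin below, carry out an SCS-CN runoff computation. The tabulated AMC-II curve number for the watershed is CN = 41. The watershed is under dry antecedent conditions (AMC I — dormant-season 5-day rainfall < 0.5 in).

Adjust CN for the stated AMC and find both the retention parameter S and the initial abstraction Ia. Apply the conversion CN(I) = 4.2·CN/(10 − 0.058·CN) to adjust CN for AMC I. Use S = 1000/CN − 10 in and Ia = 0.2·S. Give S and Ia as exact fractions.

S = 29500/861 in ≈ 34.262 in; Ia = 5900/861 in ≈ 6.852 in

CN(I) from CN(II)=41: (4.2·41)/(10 − 0.058·41) = 86100/3811 ≈ 22.592
Max retention: S = 1000/(86100/3811) − 10 = 29500/861 in (≈ 34.262 in)
Ia = 0.2S: 0.2·34.262 = 6.852 in (exactly 5900/861)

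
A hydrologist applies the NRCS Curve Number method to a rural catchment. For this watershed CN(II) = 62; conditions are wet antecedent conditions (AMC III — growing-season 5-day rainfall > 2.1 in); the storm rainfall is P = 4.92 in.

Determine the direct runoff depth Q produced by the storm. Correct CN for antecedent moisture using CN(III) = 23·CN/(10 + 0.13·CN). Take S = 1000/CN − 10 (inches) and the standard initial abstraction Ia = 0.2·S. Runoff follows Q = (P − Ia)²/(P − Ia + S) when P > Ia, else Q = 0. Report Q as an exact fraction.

Wet (AMC III): CN(III) = 23·62/(10 + 0.13·62) = 1426/(903/50) = 71300/903 ≈ 78.959
Max retention: S = 1000/(71300/903) − 10 = 1900/713 in (≈ 2.665 in)
Initial abstraction Ia = S/5 = (1900/713)/5 = 380/713 ≈ 0.533 in
Since P=4.920 > Ia=0.533: effective rainfall P−Ia = 78199/17825 in
Q = (78199/17825)²/((78199/17825) + 1900/713) = (6115083601/317730625)/(125699/17825) = 6115083601/2240584675 in ≈ 2.729 in

Q = 6115083601/2240584675 in ≈ 2.729 in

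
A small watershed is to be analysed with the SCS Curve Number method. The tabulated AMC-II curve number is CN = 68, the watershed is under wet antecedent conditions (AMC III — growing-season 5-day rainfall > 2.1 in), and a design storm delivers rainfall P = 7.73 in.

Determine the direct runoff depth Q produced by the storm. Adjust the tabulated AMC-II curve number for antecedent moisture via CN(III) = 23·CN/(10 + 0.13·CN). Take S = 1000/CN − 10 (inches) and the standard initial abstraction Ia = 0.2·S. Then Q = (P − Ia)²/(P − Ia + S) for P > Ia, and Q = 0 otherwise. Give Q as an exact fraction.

CN(III) from CN(II)=68: (23·68)/(10 + 0.13·68) = 39100/471 ≈ 83.015
Retention S: 1000/CN − 10 with CN=83.015 → S = 800/391 ≈ 2.046 in
Ia = 0.2S: 0.2·2.046 = 0.409 in (exactly 160/391)
P − Ia = 7.730 − 0.409 = 286243/39100 ≈ 7.321 in (> 0, runoff occurs)
Q = (286243/39100)²/((286243/39100) + 800/391) = (81935055049/1528810000)/(366243/39100) = 81935055049/14320101300 in ≈ 5.722 in

Q = 81935055049/14320101300 in ≈ 5.722 in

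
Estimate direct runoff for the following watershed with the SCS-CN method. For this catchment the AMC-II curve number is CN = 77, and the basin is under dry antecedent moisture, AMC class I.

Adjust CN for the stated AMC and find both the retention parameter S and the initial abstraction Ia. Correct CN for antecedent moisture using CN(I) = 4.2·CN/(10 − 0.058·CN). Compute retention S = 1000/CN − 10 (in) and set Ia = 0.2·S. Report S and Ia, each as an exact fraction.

CN(I) from CN(II)=77: (4.2·77)/(10 − 0.058·77) = 161700/2767 ≈ 58.439
S = 1000/(161700/2767) − 10 = 11500/1617 in ≈ 7.112 in
Ia = 0.2S: 0.2·7.112 = 1.422 in (exactly 2300/1617)

S = 11500/1617 in ≈ 7.112 in; Ia = 2300/1617 in ≈ 1.422 in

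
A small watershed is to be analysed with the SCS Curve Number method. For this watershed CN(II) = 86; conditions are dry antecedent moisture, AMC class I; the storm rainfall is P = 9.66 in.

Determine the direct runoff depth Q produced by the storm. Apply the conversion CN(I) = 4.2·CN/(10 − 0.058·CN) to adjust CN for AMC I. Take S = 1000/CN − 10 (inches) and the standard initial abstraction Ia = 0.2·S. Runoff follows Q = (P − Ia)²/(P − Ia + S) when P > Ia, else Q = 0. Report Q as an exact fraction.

CN(I) from CN(II)=86: (4.2·86)/(10 − 0.058·86) = 12900/179 ≈ 72.067
Retention S: 1000/CN − 10 with CN=72.067 → S = 500/129 ≈ 3.876 in
Initial abstraction Ia = S/5 = (500/129)/5 = 100/129 ≈ 0.775 in
P − Ia = 9.660 − 0.775 = 57307/6450 ≈ 8.885 in (> 0, runoff occurs)
Q: (57307/6450)² ÷ (82307/6450) = 3284092249/530880150 in (≈ 6.186 in)

Q = 3284092249/530880150 in ≈ 6.186 in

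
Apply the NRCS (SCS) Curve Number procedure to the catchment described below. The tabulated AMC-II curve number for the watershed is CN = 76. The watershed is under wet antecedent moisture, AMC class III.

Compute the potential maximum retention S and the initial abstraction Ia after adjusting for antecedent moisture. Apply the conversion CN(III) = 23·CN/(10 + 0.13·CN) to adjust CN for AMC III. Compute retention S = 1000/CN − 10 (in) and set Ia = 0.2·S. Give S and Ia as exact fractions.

S = 600/437 in ≈ 1.373 in; Ia = 120/437 in ≈ 0.275 in

Adjust CN=76 to AMC III: 23·76/(10 + 0.13·76) → 1748 ÷ (497/25) = 43700/497 ≈ 87.928
Retention S: 1000/CN − 10 with CN=87.928 → S = 600/437 ≈ 1.373 in
Ia = 0.2·(600/437) = 120/437 in ≈ 0.275 in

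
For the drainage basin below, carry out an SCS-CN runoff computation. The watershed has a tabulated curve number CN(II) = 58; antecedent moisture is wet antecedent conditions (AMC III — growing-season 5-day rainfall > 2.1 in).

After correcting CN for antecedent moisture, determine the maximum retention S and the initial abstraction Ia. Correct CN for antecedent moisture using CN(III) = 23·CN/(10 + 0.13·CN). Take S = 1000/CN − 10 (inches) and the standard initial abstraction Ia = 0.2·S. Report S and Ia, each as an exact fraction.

CN(III) from CN(II)=58: (23·58)/(10 + 0.13·58) = 66700/877 ≈ 76.055
Retention S: 1000/CN − 10 with CN=76.055 → S = 2100/667 ≈ 3.148 in
Ia = 0.2S: 0.2·3.148 = 0.630 in (exactly 420/667)

S = 2100/667 in ≈ 3.148 in; Ia = 420/667 in ≈ 0.630 in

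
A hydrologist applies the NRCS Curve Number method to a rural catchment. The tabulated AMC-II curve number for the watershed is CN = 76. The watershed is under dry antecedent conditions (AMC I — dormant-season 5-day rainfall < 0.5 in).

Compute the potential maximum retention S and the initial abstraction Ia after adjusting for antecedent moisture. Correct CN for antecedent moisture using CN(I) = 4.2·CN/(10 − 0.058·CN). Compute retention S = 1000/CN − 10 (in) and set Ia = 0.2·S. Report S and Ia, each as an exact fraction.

Dry (AMC I): CN(I) = 4.2·76/(10 − 0.058·76) = (1596/5)/(699/125) = 13300/233 ≈ 57.082
Retention S: 1000/CN − 10 with CN=57.082 → S = 1000/133 ≈ 7.519 in
Ia = 0.2S: 0.2·7.519 = 1.504 in (exactly 200/133)

S = 1000/133 in ≈ 7.519 in; Ia = 200/133 in ≈ 1.504 in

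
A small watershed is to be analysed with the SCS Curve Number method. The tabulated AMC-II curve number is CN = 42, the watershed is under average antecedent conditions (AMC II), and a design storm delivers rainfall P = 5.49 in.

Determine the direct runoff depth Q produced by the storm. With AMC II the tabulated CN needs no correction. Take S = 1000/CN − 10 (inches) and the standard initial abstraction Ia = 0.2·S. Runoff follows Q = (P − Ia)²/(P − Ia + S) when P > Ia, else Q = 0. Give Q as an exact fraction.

Average conditions: CN = 42 (no AMC adjustment).
Max retention: S = 1000/42 − 10 = 290/21 in (≈ 13.810 in)
Initial abstraction Ia = S/5 = (290/21)/5 = 58/21 ≈ 2.762 in
Since P=5.490 > Ia=2.762: effective rainfall P−Ia = 5729/2100 in
Q: (5729/2100)² ÷ (34729/2100) = 32821441/72930900 in (≈ 0.450 in)

Q = 32821441/72930900 in ≈ 0.450 in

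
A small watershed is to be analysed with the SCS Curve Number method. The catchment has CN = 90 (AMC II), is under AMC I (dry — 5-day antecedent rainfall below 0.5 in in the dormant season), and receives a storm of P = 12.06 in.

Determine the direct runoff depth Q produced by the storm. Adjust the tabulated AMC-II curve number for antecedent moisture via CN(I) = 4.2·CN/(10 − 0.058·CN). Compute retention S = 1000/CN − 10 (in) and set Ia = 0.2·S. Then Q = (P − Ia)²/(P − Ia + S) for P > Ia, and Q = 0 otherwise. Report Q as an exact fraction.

Q = 11873807089/1265988150 in ≈ 9.379 in

Adjust CN=90 to AMC I: 4.2·90/(10 − 0.058·90) → 378 ÷ (239/50) = 18900/239 ≈ 79.079
Retention S: 1000/CN − 10 with CN=79.079 → S = 500/189 ≈ 2.646 in
Ia = 0.2·(500/189) = 100/189 in ≈ 0.529 in
Since P=12.060 > Ia=0.529: effective rainfall P−Ia = 108967/9450 in
Q: (108967/9450)² ÷ (133967/9450) = 11873807089/1265988150 in (≈ 9.379 in)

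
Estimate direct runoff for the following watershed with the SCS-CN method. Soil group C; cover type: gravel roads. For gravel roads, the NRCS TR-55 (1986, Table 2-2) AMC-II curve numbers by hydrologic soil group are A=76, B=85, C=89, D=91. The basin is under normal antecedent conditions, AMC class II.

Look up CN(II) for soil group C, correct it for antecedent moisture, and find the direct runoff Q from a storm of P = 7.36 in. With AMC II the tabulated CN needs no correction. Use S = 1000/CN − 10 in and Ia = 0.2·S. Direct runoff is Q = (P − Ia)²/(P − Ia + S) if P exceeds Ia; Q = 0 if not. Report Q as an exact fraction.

Q = 62615569/10332900 in ≈ 6.060 in

NRCS table: gravel roads, soil group C → CN(II) = 89
Average conditions: CN = 89 (no AMC adjustment).
Retention S: 1000/CN − 10 with CN=89.000 → S = 110/89 ≈ 1.236 in
Ia = 0.2·(110/89) = 22/89 in ≈ 0.247 in
Since P=7.360 > Ia=0.247: effective rainfall P−Ia = 15826/2225 in
Q: (15826/2225)² ÷ (18576/2225) = 62615569/10332900 in (≈ 6.060 in)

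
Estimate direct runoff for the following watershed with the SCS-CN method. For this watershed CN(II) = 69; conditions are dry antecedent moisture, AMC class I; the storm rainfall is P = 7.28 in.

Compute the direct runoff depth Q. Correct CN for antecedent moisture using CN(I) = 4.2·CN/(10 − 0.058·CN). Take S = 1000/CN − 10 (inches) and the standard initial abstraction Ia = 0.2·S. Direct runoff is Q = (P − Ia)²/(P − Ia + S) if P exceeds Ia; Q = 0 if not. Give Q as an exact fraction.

Q = 17338571762/10391467275 in ≈ 1.669 in

Adjust CN=69 to AMC I: 4.2·69/(10 − 0.058·69) → (1449/5) ÷ (2999/500) = 144900/2999 ≈ 48.316
S = 1000/(144900/2999) − 10 = 15500/1449 in ≈ 10.697 in
Ia = 0.2·(15500/1449) = 3100/1449 in ≈ 2.139 in
P − Ia = 7.280 − 2.139 = 186218/36225 ≈ 5.141 in (> 0, runoff occurs)
Q = (186218/36225)²/((186218/36225) + 15500/1449) = (34677143524/1312250625)/(573718/36225) = 17338571762/10391467275 in ≈ 1.669 in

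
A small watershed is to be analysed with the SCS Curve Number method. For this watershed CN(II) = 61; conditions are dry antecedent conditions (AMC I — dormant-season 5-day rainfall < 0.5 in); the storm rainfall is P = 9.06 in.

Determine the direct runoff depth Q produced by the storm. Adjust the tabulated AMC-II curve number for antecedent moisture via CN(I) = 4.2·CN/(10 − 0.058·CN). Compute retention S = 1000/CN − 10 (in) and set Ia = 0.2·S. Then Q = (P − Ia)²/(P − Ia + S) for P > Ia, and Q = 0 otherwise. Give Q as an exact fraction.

Q = 16494521761/9680751850 in ≈ 1.704 in

Dry (AMC I): CN(I) = 4.2·61/(10 − 0.058·61) = (1281/5)/(3231/500) = 42700/1077 ≈ 39.647
S = 1000/(42700/1077) − 10 = 6500/427 in ≈ 15.222 in
Ia = 0.2·(6500/427) = 1300/427 in ≈ 3.044 in
P − Ia = 9.060 − 3.044 = 128431/21350 ≈ 6.016 in (> 0, runoff occurs)
Q: (128431/21350)² ÷ (453431/21350) = 16494521761/9680751850 in (≈ 1.704 in)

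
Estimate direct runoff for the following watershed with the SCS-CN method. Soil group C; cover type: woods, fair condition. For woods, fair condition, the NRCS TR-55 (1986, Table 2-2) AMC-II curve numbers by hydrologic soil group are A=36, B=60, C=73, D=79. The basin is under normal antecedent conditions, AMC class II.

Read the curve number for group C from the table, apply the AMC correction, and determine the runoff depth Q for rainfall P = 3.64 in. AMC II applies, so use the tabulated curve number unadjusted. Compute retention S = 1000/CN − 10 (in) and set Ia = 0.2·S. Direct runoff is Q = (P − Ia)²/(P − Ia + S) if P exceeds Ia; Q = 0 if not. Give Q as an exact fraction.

Q = 28015849/21978475 in ≈ 1.275 in

NRCS table: woods, fair condition, soil group C → CN(II) = 73
Average conditions: CN = 73 (no AMC adjustment).
Retention S: 1000/CN − 10 with CN=73.000 → S = 270/73 ≈ 3.699 in
Ia = 0.2·(270/73) = 54/73 in ≈ 0.740 in
P − Ia = 3.640 − 0.740 = 5293/1825 ≈ 2.900 in (> 0, runoff occurs)
Q: (5293/1825)² ÷ (12043/1825) = 28015849/21978475 in (≈ 1.275 in)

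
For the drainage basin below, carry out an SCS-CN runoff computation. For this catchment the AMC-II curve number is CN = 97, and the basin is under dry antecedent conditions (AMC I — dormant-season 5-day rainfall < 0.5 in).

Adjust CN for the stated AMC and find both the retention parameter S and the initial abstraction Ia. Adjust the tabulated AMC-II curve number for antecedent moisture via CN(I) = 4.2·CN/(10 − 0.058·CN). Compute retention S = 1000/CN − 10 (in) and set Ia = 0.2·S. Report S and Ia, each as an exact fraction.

S = 500/679 in ≈ 0.736 in; Ia = 100/679 in ≈ 0.147 in

Adjust CN=97 to AMC I: 4.2·97/(10 − 0.058·97) → (2037/5) ÷ (2187/500) = 67900/729 ≈ 93.141
S = 1000/(67900/729) − 10 = 500/679 in ≈ 0.736 in
Ia = 0.2·(500/679) = 100/679 in ≈ 0.147 in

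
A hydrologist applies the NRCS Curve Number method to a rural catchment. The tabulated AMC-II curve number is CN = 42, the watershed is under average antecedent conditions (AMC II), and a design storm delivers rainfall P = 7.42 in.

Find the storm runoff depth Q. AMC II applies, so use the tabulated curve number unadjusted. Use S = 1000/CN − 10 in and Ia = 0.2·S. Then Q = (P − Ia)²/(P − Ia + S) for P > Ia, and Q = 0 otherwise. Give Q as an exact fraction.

Average conditions: CN = 42 (no AMC adjustment).
S = 1000/42 − 10 = 290/21 in ≈ 13.810 in
Ia = 0.2S: 0.2·13.810 = 2.762 in (exactly 58/21)
P − Ia = 7.420 − 2.762 = 4891/1050 ≈ 4.658 in (> 0, runoff occurs)
Q: (4891/1050)² ÷ (19391/1050) = 23921881/20360550 in (≈ 1.175 in)

Q = 23921881/20360550 in ≈ 1.175 in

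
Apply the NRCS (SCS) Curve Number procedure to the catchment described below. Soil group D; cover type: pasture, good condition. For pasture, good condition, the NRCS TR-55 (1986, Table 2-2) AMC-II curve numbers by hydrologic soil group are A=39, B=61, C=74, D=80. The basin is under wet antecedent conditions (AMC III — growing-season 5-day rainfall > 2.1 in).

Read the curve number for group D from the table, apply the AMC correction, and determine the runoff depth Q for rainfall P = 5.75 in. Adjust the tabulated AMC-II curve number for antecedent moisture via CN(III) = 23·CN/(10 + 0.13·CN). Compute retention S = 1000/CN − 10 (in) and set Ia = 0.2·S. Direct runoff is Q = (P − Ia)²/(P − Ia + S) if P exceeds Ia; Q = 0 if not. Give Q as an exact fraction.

Q = 259081/56028 in ≈ 4.624 in

NRCS table: pasture, good condition, soil group D → CN(II) = 80
CN(III) from CN(II)=80: (23·80)/(10 + 0.13·80) = 4600/51 ≈ 90.196
S = 1000/(4600/51) − 10 = 25/23 in ≈ 1.087 in
Ia = 0.2·(25/23) = 5/23 in ≈ 0.217 in
P − Ia = 5.750 − 0.217 = 509/92 ≈ 5.533 in (> 0, runoff occurs)
Q: (509/92)² ÷ (609/92) = 259081/56028 in (≈ 4.624 in)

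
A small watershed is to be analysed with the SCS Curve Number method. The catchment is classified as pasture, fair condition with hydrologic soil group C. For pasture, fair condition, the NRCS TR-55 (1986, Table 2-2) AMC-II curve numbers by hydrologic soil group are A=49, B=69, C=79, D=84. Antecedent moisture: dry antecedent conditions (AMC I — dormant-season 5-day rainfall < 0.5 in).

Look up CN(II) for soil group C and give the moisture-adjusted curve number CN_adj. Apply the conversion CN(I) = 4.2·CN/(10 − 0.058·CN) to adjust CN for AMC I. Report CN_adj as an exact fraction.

CN_adj = 7900/129 ≈ 61.240

NRCS table: pasture, fair condition, soil group C → CN(II) = 79
Adjust CN=79 to AMC I: 4.2·79/(10 − 0.058·79) → (1659/5) ÷ (2709/500) = 7900/129 ≈ 61.240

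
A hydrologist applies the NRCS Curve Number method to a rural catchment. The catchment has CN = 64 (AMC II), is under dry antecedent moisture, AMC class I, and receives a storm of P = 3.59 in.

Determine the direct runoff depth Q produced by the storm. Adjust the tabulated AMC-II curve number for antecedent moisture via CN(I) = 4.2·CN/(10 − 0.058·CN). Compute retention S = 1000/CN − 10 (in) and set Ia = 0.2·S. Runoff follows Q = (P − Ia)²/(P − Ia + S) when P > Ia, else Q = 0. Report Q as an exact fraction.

CN(I) from CN(II)=64: (4.2·64)/(10 − 0.058·64) = 5600/131 ≈ 42.748
Max retention: S = 1000/(5600/131) − 10 = 375/28 in (≈ 13.393 in)
Ia = 0.2S: 0.2·13.393 = 2.679 in (exactly 75/28)
Since P=3.590 > Ia=2.679: effective rainfall P−Ia = 319/350 in
Q: (319/350)² ÷ (10013/700) = 101761/1752275 in (≈ 0.058 in)

Q = 101761/1752275 in ≈ 0.058 in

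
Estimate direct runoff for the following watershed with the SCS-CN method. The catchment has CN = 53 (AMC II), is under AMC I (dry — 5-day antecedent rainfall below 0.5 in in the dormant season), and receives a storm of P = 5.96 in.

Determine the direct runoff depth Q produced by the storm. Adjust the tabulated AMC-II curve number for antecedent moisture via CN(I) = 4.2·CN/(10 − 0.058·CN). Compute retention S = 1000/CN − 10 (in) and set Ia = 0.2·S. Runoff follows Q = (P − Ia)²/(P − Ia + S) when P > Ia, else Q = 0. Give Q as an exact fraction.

Adjust CN=53 to AMC I: 4.2·53/(10 − 0.058·53) → (1113/5) ÷ (3463/500) = 111300/3463 ≈ 32.140
Retention S: 1000/CN − 10 with CN=32.140 → S = 23500/1113 ≈ 21.114 in
Ia = 0.2S: 0.2·21.114 = 4.223 in (exactly 4700/1113)
Excess rainfall: 5.960 − 4.223 = 1.737 in; P > Ia so Q > 0
Q: (48337/27825)² ÷ (635837/27825) = 2336465569/17692164525 in (≈ 0.132 in)

Q = 2336465569/17692164525 in ≈ 0.132 in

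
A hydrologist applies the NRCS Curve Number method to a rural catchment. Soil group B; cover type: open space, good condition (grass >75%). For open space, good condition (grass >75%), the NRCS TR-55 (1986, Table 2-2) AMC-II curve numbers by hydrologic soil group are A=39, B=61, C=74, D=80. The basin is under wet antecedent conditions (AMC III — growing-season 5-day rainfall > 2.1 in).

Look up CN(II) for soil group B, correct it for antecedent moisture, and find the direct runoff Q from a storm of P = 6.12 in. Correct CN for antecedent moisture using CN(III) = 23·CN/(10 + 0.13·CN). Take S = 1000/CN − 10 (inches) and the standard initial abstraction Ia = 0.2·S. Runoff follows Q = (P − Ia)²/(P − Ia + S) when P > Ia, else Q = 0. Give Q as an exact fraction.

NRCS table: open space, good condition (grass >75%), soil group B → CN(II) = 61
CN(III) from CN(II)=61: (23·61)/(10 + 0.13·61) = 140300/1793 ≈ 78.249
Max retention: S = 1000/(140300/1793) − 10 = 3900/1403 in (≈ 2.780 in)
Ia = 0.2S: 0.2·2.780 = 0.556 in (exactly 780/1403)
P − Ia = 6.120 − 0.556 = 195159/35075 ≈ 5.564 in (> 0, runoff occurs)
Q = (195159/35075)²/((195159/35075) + 3900/1403) = (38087035281/1230255625)/(292659/35075) = 12695678427/3421671475 in ≈ 3.710 in

Q = 12695678427/3421671475 in ≈ 3.710 in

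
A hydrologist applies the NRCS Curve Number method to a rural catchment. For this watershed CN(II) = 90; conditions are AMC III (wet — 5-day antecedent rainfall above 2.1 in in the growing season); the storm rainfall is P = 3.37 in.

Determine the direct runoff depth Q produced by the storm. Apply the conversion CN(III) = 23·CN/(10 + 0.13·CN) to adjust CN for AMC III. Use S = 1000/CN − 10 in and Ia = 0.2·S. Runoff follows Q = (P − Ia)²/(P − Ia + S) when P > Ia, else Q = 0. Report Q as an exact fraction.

Q = 4591282081/1609611300 in ≈ 2.852 in

CN(III) from CN(II)=90: (23·90)/(10 + 0.13·90) = 20700/217 ≈ 95.392
Retention S: 1000/CN − 10 with CN=95.392 → S = 100/207 ≈ 0.483 in
Initial abstraction Ia = S/5 = (100/207)/5 = 20/207 ≈ 0.097 in
Since P=3.370 > Ia=0.097: effective rainfall P−Ia = 67759/20700 in
Q: (67759/20700)² ÷ (77759/20700) = 4591282081/1609611300 in (≈ 2.852 in)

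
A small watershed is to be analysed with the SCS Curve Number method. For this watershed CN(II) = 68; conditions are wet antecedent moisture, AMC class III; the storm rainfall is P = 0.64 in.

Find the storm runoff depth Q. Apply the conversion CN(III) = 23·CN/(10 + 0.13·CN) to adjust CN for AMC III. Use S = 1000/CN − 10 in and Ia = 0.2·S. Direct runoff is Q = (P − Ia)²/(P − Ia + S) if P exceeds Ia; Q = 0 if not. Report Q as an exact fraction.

Wet (AMC III): CN(III) = 23·68/(10 + 0.13·68) = 1564/(471/25) = 39100/471 ≈ 83.015
Retention S: 1000/CN − 10 with CN=83.015 → S = 800/391 ≈ 2.046 in
Initial abstraction Ia = S/5 = (800/391)/5 = 160/391 ≈ 0.409 in
Since P=0.640 > Ia=0.409: effective rainfall P−Ia = 2256/9775 in
Runoff Q = (P−Ia)²/(P−Ia+S) = (0.231)²/(0.231+2.046) = 318096/13597025 ≈ 0.023 in

Q = 318096/13597025 in ≈ 0.023 in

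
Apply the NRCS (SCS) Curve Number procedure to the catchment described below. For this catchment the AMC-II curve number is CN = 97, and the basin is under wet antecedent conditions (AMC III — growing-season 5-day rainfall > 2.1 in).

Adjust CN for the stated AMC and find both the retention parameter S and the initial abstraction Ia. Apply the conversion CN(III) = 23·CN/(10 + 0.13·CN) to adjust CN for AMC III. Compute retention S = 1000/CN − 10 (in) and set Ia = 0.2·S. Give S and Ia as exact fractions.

Adjust CN=97 to AMC III: 23·97/(10 + 0.13·97) → 2231 ÷ (2261/100) = 223100/2261 ≈ 98.673
Max retention: S = 1000/(223100/2261) − 10 = 300/2231 in (≈ 0.134 in)
Ia = 0.2S: 0.2·0.134 = 0.027 in (exactly 60/2231)

S = 300/2231 in ≈ 0.134 in; Ia = 60/2231 in ≈ 0.027 in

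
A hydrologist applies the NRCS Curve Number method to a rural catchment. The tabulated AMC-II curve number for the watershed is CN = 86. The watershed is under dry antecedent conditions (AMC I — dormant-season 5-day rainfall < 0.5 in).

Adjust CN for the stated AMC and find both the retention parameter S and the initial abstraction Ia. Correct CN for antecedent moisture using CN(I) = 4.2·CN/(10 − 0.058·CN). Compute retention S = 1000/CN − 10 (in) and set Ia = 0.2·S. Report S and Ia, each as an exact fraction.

S = 500/129 in ≈ 3.876 in; Ia = 100/129 in ≈ 0.775 in

Dry (AMC I): CN(I) = 4.2·86/(10 − 0.058·86) = (1806/5)/(1253/250) = 12900/179 ≈ 72.067
Max retention: S = 1000/(12900/179) − 10 = 500/129 in (≈ 3.876 in)
Ia = 0.2S: 0.2·3.876 = 0.775 in (exactly 100/129)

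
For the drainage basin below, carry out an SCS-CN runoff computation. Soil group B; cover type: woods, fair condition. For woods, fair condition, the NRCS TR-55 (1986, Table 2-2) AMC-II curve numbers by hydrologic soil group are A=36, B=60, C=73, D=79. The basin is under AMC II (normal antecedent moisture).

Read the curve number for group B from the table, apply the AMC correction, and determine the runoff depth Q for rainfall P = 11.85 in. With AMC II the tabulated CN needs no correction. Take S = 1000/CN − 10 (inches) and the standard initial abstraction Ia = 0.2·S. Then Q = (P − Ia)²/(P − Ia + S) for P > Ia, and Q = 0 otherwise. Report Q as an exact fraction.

Q = 398161/61860 in ≈ 6.436 in

NRCS table: woods, fair condition, soil group B → CN(II) = 60
CN(II) = 60; AMC II needs no correction.
S = 1000/60 − 10 = 20/3 in ≈ 6.667 in
Initial abstraction Ia = S/5 = (20/3)/5 = 4/3 ≈ 1.333 in
Since P=11.850 > Ia=1.333: effective rainfall P−Ia = 631/60 in
Runoff Q = (P−Ia)²/(P−Ia+S) = (10.517)²/(10.517+6.667) = 398161/61860 ≈ 6.436 in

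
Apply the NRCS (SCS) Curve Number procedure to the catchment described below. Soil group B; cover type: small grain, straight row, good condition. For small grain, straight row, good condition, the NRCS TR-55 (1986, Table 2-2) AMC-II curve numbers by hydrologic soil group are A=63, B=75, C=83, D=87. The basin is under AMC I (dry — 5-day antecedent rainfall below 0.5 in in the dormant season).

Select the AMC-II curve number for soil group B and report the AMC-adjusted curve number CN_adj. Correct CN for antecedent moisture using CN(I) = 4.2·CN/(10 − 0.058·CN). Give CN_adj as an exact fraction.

CN_adj = 6300/113 ≈ 55.752

NRCS table: small grain, straight row, good condition, soil group B → CN(II) = 75
Dry (AMC I): CN(I) = 4.2·75/(10 − 0.058·75) = 315/(113/20) = 6300/113 ≈ 55.752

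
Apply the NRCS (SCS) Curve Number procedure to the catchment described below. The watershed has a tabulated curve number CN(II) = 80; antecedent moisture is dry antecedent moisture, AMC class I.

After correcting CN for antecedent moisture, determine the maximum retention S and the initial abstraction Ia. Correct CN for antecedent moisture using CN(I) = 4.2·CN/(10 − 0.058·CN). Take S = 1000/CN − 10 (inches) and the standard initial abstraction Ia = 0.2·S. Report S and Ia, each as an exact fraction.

S = 125/21 in ≈ 5.952 in; Ia = 25/21 in ≈ 1.190 in

CN(I) from CN(II)=80: (4.2·80)/(10 − 0.058·80) = 4200/67 ≈ 62.687
S = 1000/(4200/67) − 10 = 125/21 in ≈ 5.952 in
Ia = 0.2S: 0.2·5.952 = 1.190 in (exactly 25/21)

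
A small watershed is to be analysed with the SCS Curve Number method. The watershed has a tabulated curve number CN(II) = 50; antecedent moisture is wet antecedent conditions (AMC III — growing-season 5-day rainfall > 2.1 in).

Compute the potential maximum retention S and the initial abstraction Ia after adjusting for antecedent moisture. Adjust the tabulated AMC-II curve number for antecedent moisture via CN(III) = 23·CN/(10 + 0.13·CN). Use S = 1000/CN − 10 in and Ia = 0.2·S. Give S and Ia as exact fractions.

Adjust CN=50 to AMC III: 23·50/(10 + 0.13·50) → 1150 ÷ (33/2) = 2300/33 ≈ 69.697
S = 1000/(2300/33) − 10 = 100/23 in ≈ 4.348 in
Ia = 0.2S: 0.2·4.348 = 0.870 in (exactly 20/23)

S = 100/23 in ≈ 4.348 in; Ia = 20/23 in ≈ 0.870 in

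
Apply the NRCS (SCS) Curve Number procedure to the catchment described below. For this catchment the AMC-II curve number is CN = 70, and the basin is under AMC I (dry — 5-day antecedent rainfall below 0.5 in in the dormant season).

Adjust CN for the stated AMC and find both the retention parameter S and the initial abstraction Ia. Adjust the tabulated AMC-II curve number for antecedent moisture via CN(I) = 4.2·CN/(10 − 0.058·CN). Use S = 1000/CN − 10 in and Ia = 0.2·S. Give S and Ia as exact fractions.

Adjust CN=70 to AMC I: 4.2·70/(10 − 0.058·70) → 294 ÷ (297/50) = 4900/99 ≈ 49.495
Max retention: S = 1000/(4900/99) − 10 = 500/49 in (≈ 10.204 in)
Ia = 0.2S: 0.2·10.204 = 2.041 in (exactly 100/49)

S = 500/49 in ≈ 10.204 in; Ia = 100/49 in ≈ 2.041 in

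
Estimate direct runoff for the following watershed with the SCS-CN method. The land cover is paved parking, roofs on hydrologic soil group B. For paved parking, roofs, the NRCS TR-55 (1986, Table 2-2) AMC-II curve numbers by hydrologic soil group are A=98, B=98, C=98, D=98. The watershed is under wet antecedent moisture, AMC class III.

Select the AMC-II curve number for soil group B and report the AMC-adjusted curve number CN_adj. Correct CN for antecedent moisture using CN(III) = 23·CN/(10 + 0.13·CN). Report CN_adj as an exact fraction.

CN_adj = 112700/1137 ≈ 99.120

NRCS table: paved parking, roofs, soil group B → CN(II) = 98
Wet (AMC III): CN(III) = 23·98/(10 + 0.13·98) = 2254/(1137/50) = 112700/1137 ≈ 99.120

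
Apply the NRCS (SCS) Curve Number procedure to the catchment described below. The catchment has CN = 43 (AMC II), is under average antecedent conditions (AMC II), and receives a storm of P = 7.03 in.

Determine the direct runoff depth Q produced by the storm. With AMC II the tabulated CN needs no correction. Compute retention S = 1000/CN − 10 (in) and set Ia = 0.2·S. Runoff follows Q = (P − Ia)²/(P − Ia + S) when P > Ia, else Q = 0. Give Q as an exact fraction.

CN(II) = 43; AMC II needs no correction.
Max retention: S = 1000/43 − 10 = 570/43 in (≈ 13.256 in)
Ia = 0.2·(570/43) = 114/43 in ≈ 2.651 in
Excess rainfall: 7.030 − 2.651 = 4.379 in; P > Ia so Q > 0
Q = (18829/4300)²/((18829/4300) + 570/43) = (354531241/18490000)/(75829/4300) = 18659539/17161300 in ≈ 1.087 in

Q = 18659539/17161300 in ≈ 1.087 in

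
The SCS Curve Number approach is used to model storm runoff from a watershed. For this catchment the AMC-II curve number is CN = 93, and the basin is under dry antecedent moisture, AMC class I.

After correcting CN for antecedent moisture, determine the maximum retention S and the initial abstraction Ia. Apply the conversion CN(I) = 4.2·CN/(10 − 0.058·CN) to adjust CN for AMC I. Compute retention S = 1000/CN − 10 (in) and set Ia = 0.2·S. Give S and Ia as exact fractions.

CN(I) from CN(II)=93: (4.2·93)/(10 − 0.058·93) = 27900/329 ≈ 84.802
Max retention: S = 1000/(27900/329) − 10 = 500/279 in (≈ 1.792 in)
Ia = 0.2S: 0.2·1.792 = 0.358 in (exactly 100/279)

S = 500/279 in ≈ 1.792 in; Ia = 100/279 in ≈ 0.358 in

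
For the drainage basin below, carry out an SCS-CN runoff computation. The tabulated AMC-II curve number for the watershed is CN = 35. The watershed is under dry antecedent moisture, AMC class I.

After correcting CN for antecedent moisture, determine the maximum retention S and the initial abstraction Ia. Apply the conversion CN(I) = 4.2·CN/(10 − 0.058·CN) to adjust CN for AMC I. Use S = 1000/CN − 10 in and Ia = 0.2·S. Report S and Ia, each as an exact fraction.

S = 6500/147 in ≈ 44.218 in; Ia = 1300/147 in ≈ 8.844 in

Adjust CN=35 to AMC I: 4.2·35/(10 − 0.058·35) → 147 ÷ (797/100) = 14700/797 ≈ 18.444
Max retention: S = 1000/(14700/797) − 10 = 6500/147 in (≈ 44.218 in)
Initial abstraction Ia = S/5 = (6500/147)/5 = 1300/147 ≈ 8.844 in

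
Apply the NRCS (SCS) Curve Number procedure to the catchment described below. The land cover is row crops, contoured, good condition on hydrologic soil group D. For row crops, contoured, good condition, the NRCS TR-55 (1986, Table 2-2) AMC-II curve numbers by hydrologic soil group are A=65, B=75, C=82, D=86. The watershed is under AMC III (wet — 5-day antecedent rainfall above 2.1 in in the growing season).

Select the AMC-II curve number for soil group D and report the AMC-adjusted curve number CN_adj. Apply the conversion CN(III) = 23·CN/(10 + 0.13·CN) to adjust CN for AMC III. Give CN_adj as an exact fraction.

CN_adj = 98900/1059 ≈ 93.390

NRCS table: row crops, contoured, good condition, soil group D → CN(II) = 86
Wet (AMC III): CN(III) = 23·86/(10 + 0.13·86) = 1978/(1059/50) = 98900/1059 ≈ 93.390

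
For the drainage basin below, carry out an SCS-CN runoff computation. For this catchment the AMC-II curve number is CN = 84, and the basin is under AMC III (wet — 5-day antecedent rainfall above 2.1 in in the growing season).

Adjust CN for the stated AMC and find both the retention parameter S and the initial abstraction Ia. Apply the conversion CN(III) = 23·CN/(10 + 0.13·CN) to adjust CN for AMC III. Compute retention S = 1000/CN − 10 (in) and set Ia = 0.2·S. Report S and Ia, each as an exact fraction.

S = 400/483 in ≈ 0.828 in; Ia = 80/483 in ≈ 0.166 in

Wet (AMC III): CN(III) = 23·84/(10 + 0.13·84) = 1932/(523/25) = 48300/523 ≈ 92.352
Retention S: 1000/CN − 10 with CN=92.352 → S = 400/483 ≈ 0.828 in
Initial abstraction Ia = S/5 = (400/483)/5 = 80/483 ≈ 0.166 in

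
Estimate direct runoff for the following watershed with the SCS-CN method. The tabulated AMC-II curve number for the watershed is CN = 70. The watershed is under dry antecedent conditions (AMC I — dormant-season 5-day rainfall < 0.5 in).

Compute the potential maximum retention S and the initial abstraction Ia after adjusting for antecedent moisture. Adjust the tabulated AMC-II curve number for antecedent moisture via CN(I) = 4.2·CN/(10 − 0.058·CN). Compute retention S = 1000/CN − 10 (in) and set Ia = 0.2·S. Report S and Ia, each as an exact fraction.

Adjust CN=70 to AMC I: 4.2·70/(10 − 0.058·70) → 294 ÷ (297/50) = 4900/99 ≈ 49.495
Max retention: S = 1000/(4900/99) − 10 = 500/49 in (≈ 10.204 in)
Initial abstraction Ia = S/5 = (500/49)/5 = 100/49 ≈ 2.041 in

S = 500/49 in ≈ 10.204 in; Ia = 100/49 in ≈ 2.041 in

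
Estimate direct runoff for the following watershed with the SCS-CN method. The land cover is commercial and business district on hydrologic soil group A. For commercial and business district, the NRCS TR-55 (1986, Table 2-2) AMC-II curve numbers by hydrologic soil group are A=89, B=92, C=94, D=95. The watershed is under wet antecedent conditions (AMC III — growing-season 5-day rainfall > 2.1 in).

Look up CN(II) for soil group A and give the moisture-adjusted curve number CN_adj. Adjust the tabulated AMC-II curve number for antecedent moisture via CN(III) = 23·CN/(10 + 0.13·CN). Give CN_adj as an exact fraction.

CN_adj = 204700/2157 ≈ 94.900

NRCS table: commercial and business district, soil group A → CN(II) = 89
Wet (AMC III): CN(III) = 23·89/(10 + 0.13·89) = 2047/(2157/100) = 204700/2157 ≈ 94.900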